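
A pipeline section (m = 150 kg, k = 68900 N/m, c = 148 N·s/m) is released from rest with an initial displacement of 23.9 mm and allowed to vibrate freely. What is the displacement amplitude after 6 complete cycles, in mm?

ζ = c/(2√(km)) = 148/(2√(68900 × 150)) = 148/6430 = 0.02302.
Logarithmic decrement δ = 2πζ/√(1 − ζ²) = 2π × 0.02302/√(1 − 0.000530) = 0.1447.
After n cycles, x_n/x₀ = e^(−nδ), so x_6 = 23.9 × e^(−6 × 0.1447) = 23.9 × 0.4198 = 10.03 mm.

10.0 mm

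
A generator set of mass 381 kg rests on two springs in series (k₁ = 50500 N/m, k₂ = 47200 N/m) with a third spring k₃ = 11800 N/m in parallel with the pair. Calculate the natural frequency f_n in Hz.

1.55 Hz

Series pair: k_s = k₁k₂/(k₁+k₂) = (50500)(47200)/(50500 + 47200) = 24400 N/m. In parallel with k₃: k_eq = 24400 + 11800 = 36200 N/m.
ω_n = √(k_eq/m) = √(36200/381) = √95.01 = 9.747 rad/s.
f_n = ω_n/(2π) = 9.747/6.283 = 1.551 Hz.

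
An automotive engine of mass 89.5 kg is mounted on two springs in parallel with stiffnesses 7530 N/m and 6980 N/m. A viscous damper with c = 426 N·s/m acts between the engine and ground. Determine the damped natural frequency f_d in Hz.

Parallel springs add: k_eq = 7530 + 6980 = 14510 N/m.
ω_n = √(k_eq/m) = √(14510/89.5) = 12.73 rad/s.
Critical damping c_c = 2√(k_eq·m) = 2√(14510 × 89.5) = 2279 N·s/m, so ζ = c/c_c = 426/2279 = 0.1869.
ω_d = ω_n√(1 − ζ²) = 12.73 × √(1 − 0.0349) = 12.51 rad/s.
f_d = ω_d/(2π) = 1.991 Hz.

1.99 Hz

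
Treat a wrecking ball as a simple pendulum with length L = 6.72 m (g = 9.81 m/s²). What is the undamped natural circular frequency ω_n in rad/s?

1.21 rad/s

For a simple pendulum ω_n = √(g/L) = √(9.81/6.72) = √1.460 = 1.208 rad/s.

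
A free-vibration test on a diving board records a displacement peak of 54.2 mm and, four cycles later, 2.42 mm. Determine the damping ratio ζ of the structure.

0.123

Logarithmic decrement δ = (1/n)·ln(x₀/x_n) = (1/4)·ln(54.2/2.42) = (1/4)·ln(22.40) = 0.7772.
ζ = δ/√(4π² + δ²) = 0.7772/√(39.48 + 0.604) = 0.7772/6.331 = 0.1228.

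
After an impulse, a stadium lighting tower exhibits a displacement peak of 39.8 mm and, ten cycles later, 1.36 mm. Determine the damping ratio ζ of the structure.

Logarithmic decrement δ = (1/n)·ln(x₀/x_n) = (1/10)·ln(39.8/1.36) = (1/10)·ln(29.26) = 0.3376.
ζ = δ/√(4π² + δ²) = 0.3376/√(39.48 + 0.114) = 0.3376/6.292 = 0.05366.

0.0537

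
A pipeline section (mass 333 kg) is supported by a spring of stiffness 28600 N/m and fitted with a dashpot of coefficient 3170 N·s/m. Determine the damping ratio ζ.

0.514

ω_n = √(k/m) = √(28600/333) = 9.267 rad/s.
Critical damping c_c = 2√(k·m) = 2√(28600 × 333) = 6172 N·s/m, so ζ = c/c_c = 3170/6172 = 0.5136.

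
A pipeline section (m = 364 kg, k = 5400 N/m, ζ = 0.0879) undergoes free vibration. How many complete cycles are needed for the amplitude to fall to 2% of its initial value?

Logarithmic decrement δ = 2πζ/√(1 − ζ²) = 2π × 0.08790/√(1 − 0.00773) = 0.5544.
x_n/x₀ = e^(−nδ) ≤ 0.02; take ln: n ≥ ln(1/0.02)/δ = 3.912/0.5544 = 7.056.
So 8 complete cycles are required.

8 cycles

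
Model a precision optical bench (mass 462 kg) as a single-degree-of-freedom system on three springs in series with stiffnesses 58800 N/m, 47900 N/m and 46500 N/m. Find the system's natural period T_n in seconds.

Series springs: 1/k_eq = 1/58800 + 1/47900 + 1/46500 = 5.939×10^-5, so k_eq = 16840 N/m.
ω_n = √(k_eq/m) = √(16840/462) = √36.45 = 6.037 rad/s.
T_n = 2π/ω_n = 6.283/6.037 = 1.041 s.

1.04 s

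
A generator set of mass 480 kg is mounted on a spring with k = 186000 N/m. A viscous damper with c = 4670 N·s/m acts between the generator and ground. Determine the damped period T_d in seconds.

ω_n = √(k/m) = √(186000/480) = 19.69 rad/s.
Critical damping c_c = 2√(k·m) = 2√(186000 × 480) = 18900 N·s/m, so ζ = c/c_c = 4670/18900 = 0.2471.
ω_d = ω_n√(1 − ζ²) = 19.69 × √(1 − 0.0611) = 19.07 rad/s.
T_d = 2π/ω_d = 0.3294 s.

0.329 s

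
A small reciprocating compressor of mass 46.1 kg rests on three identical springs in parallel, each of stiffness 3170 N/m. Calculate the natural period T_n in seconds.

Parallel springs add: k_eq = 3 × 3170 = 9510 N/m.
ω_n = √(k_eq/m) = √(9510/46.1) = √206.3 = 14.36 rad/s.
T_n = 2π/ω_n = 6.283/14.36 = 0.4375 s.

0.437 s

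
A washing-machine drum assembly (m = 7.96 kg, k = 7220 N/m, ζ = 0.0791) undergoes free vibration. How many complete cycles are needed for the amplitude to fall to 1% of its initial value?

Logarithmic decrement δ = 2πζ/√(1 − ζ²) = 2π × 0.07910/√(1 − 0.00626) = 0.4986.
x_n/x₀ = e^(−nδ) ≤ 0.01; take ln: n ≥ ln(1/0.01)/δ = 4.605/0.4986 = 9.237.
So 10 complete cycles are required.

10 cycles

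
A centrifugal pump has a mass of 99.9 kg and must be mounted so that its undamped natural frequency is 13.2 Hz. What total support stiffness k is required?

ω_n = 2πf_n = 2π × 13.2 = 82.94 rad/s.
k = m·ω_n² = 99.9 × 82.94² = 99.9 × 6879 = 687200 N/m.

687000 N/m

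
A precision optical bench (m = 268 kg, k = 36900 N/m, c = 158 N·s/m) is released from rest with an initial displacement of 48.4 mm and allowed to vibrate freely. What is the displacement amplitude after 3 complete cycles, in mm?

30.1 mm

ζ = c/(2√(km)) = 158/(2√(36900 × 268)) = 158/6289 = 0.02512.
Logarithmic decrement δ = 2πζ/√(1 − ζ²) = 2π × 0.02512/√(1 − 0.000631) = 0.1579.
After n cycles, x_n/x₀ = e^(−nδ), so x_3 = 48.4 × e^(−3 × 0.1579) = 48.4 × 0.6227 = 30.14 mm.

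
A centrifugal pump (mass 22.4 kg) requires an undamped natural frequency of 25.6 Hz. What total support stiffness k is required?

580000 N/m

ω_n = 2πf_n = 2π × 25.6 = 160.8 rad/s.
k = m·ω_n² = 22.4 × 160.8² = 22.4 × 25870 = 579500 N/m.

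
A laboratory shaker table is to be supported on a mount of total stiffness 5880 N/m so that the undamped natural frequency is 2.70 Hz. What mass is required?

20.4 kg

ω_n = 2πf_n = 2π × 2.70 = 16.96 rad/s.
m = k/ω_n² = 5880/16.96² = 5880/287.8 = 20.43 kg.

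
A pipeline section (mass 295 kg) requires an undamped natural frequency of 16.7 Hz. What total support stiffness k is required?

ω_n = 2πf_n = 2π × 16.7 = 104.9 rad/s.
k = m·ω_n² = 295 × 104.9² = 295 × 11010 = 3248000 N/m.

3250000 N/m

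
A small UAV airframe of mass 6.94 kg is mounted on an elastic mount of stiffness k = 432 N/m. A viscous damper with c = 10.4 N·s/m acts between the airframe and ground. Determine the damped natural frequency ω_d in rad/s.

7.85 rad/s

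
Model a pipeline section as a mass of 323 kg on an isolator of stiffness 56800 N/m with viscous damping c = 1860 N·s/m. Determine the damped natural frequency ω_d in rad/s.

ω_n = √(k/m) = √(56800/323) = 13.26 rad/s.
Critical damping c_c = 2√(k·m) = 2√(56800 × 323) = 8567 N·s/m, so ζ = c/c_c = 1860/8567 = 0.2171.
ω_d = ω_n√(1 − ζ²) = 13.26 × √(1 − 0.0471) = 12.94 rad/s.

12.9 rad/s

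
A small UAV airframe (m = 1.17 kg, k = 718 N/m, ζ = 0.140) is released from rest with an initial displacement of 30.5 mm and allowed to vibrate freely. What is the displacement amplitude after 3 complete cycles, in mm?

2.12 mm

Logarithmic decrement δ = 2πζ/√(1 − ζ²) = 2π × 0.1400/√(1 − 0.0196) = 0.8884.
After n cycles, x_n/x₀ = e^(−nδ), so x_3 = 30.5 × e^(−3 × 0.8884) = 30.5 × 0.06959 = 2.122 mm.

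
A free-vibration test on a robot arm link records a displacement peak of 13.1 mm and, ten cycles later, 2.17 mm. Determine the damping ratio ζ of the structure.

0.0286

Logarithmic decrement δ = (1/n)·ln(x₀/x_n) = (1/10)·ln(13.1/2.17) = (1/10)·ln(6.037) = 0.1798.
ζ = δ/√(4π² + δ²) = 0.1798/√(39.48 + 0.0323) = 0.1798/6.286 = 0.02860.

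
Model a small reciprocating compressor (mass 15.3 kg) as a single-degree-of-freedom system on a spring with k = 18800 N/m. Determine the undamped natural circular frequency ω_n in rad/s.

ω_n = √(k/m) = √(18800/15.3) = √1229 = 35.05 rad/s.

35.1 rad/s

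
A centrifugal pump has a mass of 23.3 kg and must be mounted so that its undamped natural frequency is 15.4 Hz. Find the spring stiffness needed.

ω_n = 2πf_n = 2π × 15.4 = 96.76 rad/s.
k = m·ω_n² = 23.3 × 96.76² = 23.3 × 9363 = 218200 N/m.

218000 N/m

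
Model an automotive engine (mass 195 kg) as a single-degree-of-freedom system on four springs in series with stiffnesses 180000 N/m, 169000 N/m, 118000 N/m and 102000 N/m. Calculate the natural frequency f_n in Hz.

Series springs: 1/k_eq = 1/180000 + 1/169000 + 1/118000 + 1/102000 = 2.975×10^-5, so k_eq = 33610 N/m.
ω_n = √(k_eq/m) = √(33610/195) = √172.4 = 13.13 rad/s.
f_n = ω_n/(2π) = 13.13/6.283 = 2.090 Hz.

2.09 Hz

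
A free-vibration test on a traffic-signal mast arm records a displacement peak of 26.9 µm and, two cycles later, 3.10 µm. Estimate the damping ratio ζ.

0.169

Logarithmic decrement δ = (1/n)·ln(x₀/x_n) = (1/2)·ln(26.9/3.10) = (1/2)·ln(8.677) = 1.080.
ζ = δ/√(4π² + δ²) = 1.080/√(39.48 + 1.17) = 1.080/6.375 = 0.1695.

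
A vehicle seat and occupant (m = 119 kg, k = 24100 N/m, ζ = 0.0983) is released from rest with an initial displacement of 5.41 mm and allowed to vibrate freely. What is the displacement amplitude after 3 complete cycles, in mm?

0.841 mm

Logarithmic decrement δ = 2πζ/√(1 − ζ²) = 2π × 0.09830/√(1 − 0.00966) = 0.6206.
After n cycles, x_n/x₀ = e^(−nδ), so x_3 = 5.41 × e^(−3 × 0.6206) = 5.41 × 0.1554 = 0.8406 mm.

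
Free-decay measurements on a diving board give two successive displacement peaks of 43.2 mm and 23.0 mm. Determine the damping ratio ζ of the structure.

Logarithmic decrement δ = (1/n)·ln(x₀/x_n) = (1/1)·ln(43.2/23.0) = (1/1)·ln(1.878) = 0.6303.
ζ = δ/√(4π² + δ²) = 0.6303/√(39.48 + 0.397) = 0.6303/6.315 = 0.09982.

0.0998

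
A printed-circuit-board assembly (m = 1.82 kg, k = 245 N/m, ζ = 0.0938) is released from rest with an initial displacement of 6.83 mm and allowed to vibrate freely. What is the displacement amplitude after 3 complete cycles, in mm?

1.16 mm

Logarithmic decrement δ = 2πζ/√(1 − ζ²) = 2π × 0.09380/√(1 − 0.00880) = 0.5920.
After n cycles, x_n/x₀ = e^(−nδ), so x_3 = 6.83 × e^(−3 × 0.5920) = 6.83 × 0.1693 = 1.157 mm.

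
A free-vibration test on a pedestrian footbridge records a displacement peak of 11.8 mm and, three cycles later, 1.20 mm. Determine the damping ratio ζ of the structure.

Logarithmic decrement δ = (1/n)·ln(x₀/x_n) = (1/3)·ln(11.8/1.20) = (1/3)·ln(9.833) = 0.7619.
ζ = δ/√(4π² + δ²) = 0.7619/√(39.48 + 0.581) = 0.7619/6.329 = 0.1204.

0.120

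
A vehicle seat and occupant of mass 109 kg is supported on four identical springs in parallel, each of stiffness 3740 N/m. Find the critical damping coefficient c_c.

2550 N·s/m

Parallel springs add: k_eq = 4 × 3740 = 14960 N/m.
c_c = 2√(k_eq·m) = 2√(14960 × 109) = 2 × 1277 = 2554 N·s/m.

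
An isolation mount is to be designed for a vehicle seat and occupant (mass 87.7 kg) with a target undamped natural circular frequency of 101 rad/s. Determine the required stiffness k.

895000 N/m

k = m·ω_n² = 87.7 × 101.0² = 87.7 × 10200 = 894600 N/m.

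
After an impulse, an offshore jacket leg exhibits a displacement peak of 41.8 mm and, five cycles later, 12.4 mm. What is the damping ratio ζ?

Logarithmic decrement δ = (1/n)·ln(x₀/x_n) = (1/5)·ln(41.8/12.4) = (1/5)·ln(3.371) = 0.2430.
ζ = δ/√(4π² + δ²) = 0.2430/√(39.48 + 0.0591) = 0.2430/6.288 = 0.03865.

0.0387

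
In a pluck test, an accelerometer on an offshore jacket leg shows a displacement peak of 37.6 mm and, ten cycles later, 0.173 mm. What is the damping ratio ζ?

0.0853

Logarithmic decrement δ = (1/n)·ln(x₀/x_n) = (1/10)·ln(37.6/0.173) = (1/10)·ln(217.3) = 0.5381.
ζ = δ/√(4π² + δ²) = 0.5381/√(39.48 + 0.290) = 0.5381/6.306 = 0.08534.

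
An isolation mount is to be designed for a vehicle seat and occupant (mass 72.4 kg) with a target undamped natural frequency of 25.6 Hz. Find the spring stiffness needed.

ω_n = 2πf_n = 2π × 25.6 = 160.8 rad/s.
k = m·ω_n² = 72.4 × 160.8² = 72.4 × 25870 = 1873000 N/m.

1870000 N/m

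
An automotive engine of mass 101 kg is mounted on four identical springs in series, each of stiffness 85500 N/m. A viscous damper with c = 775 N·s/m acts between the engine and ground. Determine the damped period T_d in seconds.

0.448 s

Series springs: 1/k_eq = 4/85500, so k_eq = 85500/4 = 21380 N/m.
ω_n = √(k_eq/m) = √(21380/101) = 14.55 rad/s.
Critical damping c_c = 2√(k_eq·m) = 2√(21380 × 101) = 2939 N·s/m, so ζ = c/c_c = 775/2939 = 0.2637.
ω_d = ω_n√(1 − ζ²) = 14.55 × √(1 − 0.0696) = 14.03 rad/s.
T_d = 2π/ω_d = 0.4478 s.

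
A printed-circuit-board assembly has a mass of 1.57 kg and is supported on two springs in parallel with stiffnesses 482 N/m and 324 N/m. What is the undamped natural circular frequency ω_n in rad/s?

22.7 rad/s

Parallel springs add: k_eq = 482 + 324 = 806.0 N/m.
ω_n = √(k_eq/m) = √(806.0/1.57) = √513.4 = 22.66 rad/s.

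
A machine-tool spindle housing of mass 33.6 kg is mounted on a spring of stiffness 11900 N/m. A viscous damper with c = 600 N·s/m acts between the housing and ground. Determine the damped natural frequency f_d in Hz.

2.64 Hz

ω_n = √(k/m) = √(11900/33.6) = 18.82 rad/s.
Critical damping c_c = 2√(k·m) = 2√(11900 × 33.6) = 1265 N·s/m, so ζ = c/c_c = 600/1265 = 0.4744.
ω_d = ω_n√(1 − ζ²) = 18.82 × √(1 − 0.225) = 16.57 rad/s.
f_d = ω_d/(2π) = 2.637 Hz.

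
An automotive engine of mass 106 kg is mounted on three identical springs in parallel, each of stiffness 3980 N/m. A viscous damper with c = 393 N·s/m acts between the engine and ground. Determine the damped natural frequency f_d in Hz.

1.66 Hz

Parallel springs add: k_eq = 3 × 3980 = 11940 N/m.
ω_n = √(k_eq/m) = √(11940/106) = 10.61 rad/s.
Critical damping c_c = 2√(k_eq·m) = 2√(11940 × 106) = 2250 N·s/m, so ζ = c/c_c = 393/2250 = 0.1747.
ω_d = ω_n√(1 − ζ²) = 10.61 × √(1 − 0.0305) = 10.45 rad/s.
f_d = ω_d/(2π) = 1.663 Hz.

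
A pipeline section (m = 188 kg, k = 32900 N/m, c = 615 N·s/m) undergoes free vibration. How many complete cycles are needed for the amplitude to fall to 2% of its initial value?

5 cycles

ζ = c/(2√(km)) = 615/(2√(32900 × 188)) = 615/4974 = 0.1236.
Logarithmic decrement δ = 2πζ/√(1 − ζ²) = 2π × 0.1236/√(1 − 0.0153) = 0.7829.
x_n/x₀ = e^(−nδ) ≤ 0.02; take ln: n ≥ ln(1/0.02)/δ = 3.912/0.7829 = 4.997.
So 5 complete cycles are required.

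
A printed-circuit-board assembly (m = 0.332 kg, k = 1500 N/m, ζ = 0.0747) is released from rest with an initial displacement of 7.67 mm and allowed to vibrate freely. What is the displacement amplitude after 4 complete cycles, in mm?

1.17 mm

Logarithmic decrement δ = 2πζ/√(1 − ζ²) = 2π × 0.07470/√(1 − 0.00558) = 0.4707.
After n cycles, x_n/x₀ = e^(−nδ), so x_4 = 7.67 × e^(−4 × 0.4707) = 7.67 × 0.1522 = 1.167 mm.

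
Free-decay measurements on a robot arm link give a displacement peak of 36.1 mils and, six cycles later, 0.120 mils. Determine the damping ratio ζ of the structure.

0.150

Logarithmic decrement δ = (1/n)·ln(x₀/x_n) = (1/6)·ln(36.1/0.120) = (1/6)·ln(300.8) = 0.9511.
ζ = δ/√(4π² + δ²) = 0.9511/√(39.48 + 0.905) = 0.9511/6.355 = 0.1497.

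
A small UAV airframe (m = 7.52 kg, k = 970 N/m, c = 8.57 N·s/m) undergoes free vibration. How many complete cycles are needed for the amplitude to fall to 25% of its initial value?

ζ = c/(2√(km)) = 8.57/(2√(970 × 7.52)) = 8.57/170.8 = 0.05017.
Logarithmic decrement δ = 2πζ/√(1 − ζ²) = 2π × 0.05017/√(1 − 0.00252) = 0.3156.
x_n/x₀ = e^(−nδ) ≤ 0.25; take ln: n ≥ ln(1/0.25)/δ = 1.386/0.3156 = 4.392.
So 5 complete cycles are required.

5 cycles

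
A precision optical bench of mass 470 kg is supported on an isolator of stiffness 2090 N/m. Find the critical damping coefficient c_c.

c_c = 2√(k·m) = 2√(2090 × 470) = 2 × 991.1 = 1982 N·s/m.

1980 N·s/m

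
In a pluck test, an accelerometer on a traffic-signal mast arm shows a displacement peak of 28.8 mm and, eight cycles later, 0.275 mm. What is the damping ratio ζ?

Logarithmic decrement δ = (1/n)·ln(x₀/x_n) = (1/8)·ln(28.8/0.275) = (1/8)·ln(104.7) = 0.5814.
ζ = δ/√(4π² + δ²) = 0.5814/√(39.48 + 0.338) = 0.5814/6.310 = 0.09214.

0.0921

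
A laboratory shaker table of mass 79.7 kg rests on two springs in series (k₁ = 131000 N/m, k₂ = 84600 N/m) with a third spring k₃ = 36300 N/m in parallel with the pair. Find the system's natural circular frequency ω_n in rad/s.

33.2 rad/s

Series pair: k_s = k₁k₂/(k₁+k₂) = (131000)(84600)/(131000 + 84600) = 51400 N/m. In parallel with k₃: k_eq = 51400 + 36300 = 87700 N/m.
ω_n = √(k_eq/m) = √(87700/79.7) = √1100 = 33.17 rad/s.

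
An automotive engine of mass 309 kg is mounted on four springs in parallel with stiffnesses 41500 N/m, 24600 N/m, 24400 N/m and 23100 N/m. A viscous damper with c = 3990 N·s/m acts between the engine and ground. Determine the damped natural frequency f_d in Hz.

2.87 Hz

Parallel springs add: k_eq = 41500 + 24600 + 24400 + 23100 = 113600 N/m.
ω_n = √(k_eq/m) = √(113600/309) = 19.17 rad/s.
Critical damping c_c = 2√(k_eq·m) = 2√(113600 × 309) = 11850 N·s/m, so ζ = c/c_c = 3990/11850 = 0.3367.
ω_d = ω_n√(1 − ζ²) = 19.17 × √(1 − 0.113) = 18.05 rad/s.
f_d = ω_d/(2π) = 2.873 Hz.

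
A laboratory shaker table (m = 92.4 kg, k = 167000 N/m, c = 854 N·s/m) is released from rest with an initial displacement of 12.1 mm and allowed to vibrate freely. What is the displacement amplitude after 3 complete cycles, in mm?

ζ = c/(2√(km)) = 854/(2√(167000 × 92.4)) = 854/7856 = 0.1087.
Logarithmic decrement δ = 2πζ/√(1 − ζ²) = 2π × 0.1087/√(1 − 0.0118) = 0.6871.
After n cycles, x_n/x₀ = e^(−nδ), so x_3 = 12.1 × e^(−3 × 0.6871) = 12.1 × 0.1273 = 1.540 mm.

1.54 mm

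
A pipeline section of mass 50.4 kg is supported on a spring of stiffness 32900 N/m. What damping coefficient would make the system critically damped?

2580 N·s/m

c_c = 2√(k·m) = 2√(32900 × 50.4) = 2 × 1288 = 2575 N·s/m.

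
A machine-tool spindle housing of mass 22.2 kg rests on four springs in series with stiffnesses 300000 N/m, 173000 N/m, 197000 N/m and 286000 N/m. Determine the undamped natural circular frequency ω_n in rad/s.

Series springs: 1/k_eq = 1/300000 + 1/173000 + 1/197000 + 1/286000 = 1.769×10^-5, so k_eq = 56540 N/m.
ω_n = √(k_eq/m) = √(56540/22.2) = √2547 = 50.47 rad/s.

50.5 rad/s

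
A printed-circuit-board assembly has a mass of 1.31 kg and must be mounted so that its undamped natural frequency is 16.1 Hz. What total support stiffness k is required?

13400 N/m

ω_n = 2πf_n = 2π × 16.1 = 101.2 rad/s.
k = m·ω_n² = 1.31 × 101.2² = 1.31 × 10230 = 13410 N/m.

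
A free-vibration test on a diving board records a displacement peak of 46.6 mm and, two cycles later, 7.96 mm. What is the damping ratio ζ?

Logarithmic decrement δ = (1/n)·ln(x₀/x_n) = (1/2)·ln(46.6/7.96) = (1/2)·ln(5.854) = 0.8836.
ζ = δ/√(4π² + δ²) = 0.8836/√(39.48 + 0.781) = 0.8836/6.345 = 0.1393.

0.139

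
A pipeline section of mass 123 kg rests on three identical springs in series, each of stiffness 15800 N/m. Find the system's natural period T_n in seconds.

Series springs: 1/k_eq = 3/15800, so k_eq = 15800/3 = 5267 N/m.
ω_n = √(k_eq/m) = √(5267/123) = √42.82 = 6.544 rad/s.
T_n = 2π/ω_n = 6.283/6.544 = 0.9602 s.

0.960 s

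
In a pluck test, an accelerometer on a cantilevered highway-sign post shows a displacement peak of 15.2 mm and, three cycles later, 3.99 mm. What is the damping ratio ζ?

Logarithmic decrement δ = (1/n)·ln(x₀/x_n) = (1/3)·ln(15.2/3.99) = (1/3)·ln(3.810) = 0.4458.
ζ = δ/√(4π² + δ²) = 0.4458/√(39.48 + 0.199) = 0.4458/6.299 = 0.07078.

0.0708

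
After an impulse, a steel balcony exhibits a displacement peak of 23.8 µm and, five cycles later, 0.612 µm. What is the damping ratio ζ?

0.116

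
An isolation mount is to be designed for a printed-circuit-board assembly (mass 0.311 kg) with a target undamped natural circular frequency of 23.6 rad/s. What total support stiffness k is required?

173 N/m

k = m·ω_n² = 0.311 × 23.60² = 0.311 × 557.0 = 173.2 N/m.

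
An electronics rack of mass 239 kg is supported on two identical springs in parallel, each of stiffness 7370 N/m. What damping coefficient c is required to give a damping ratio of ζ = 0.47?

1760 N·s/m

Parallel springs add: k_eq = 2 × 7370 = 14740 N/m.
c_c = 2√(k_eq·m) = 2√(14740 × 239) = 3754 N·s/m.
c = ζ·c_c = 0.47 × 3754 = 1764 N·s/m.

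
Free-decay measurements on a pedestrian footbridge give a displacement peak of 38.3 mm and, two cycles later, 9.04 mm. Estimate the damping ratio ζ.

0.114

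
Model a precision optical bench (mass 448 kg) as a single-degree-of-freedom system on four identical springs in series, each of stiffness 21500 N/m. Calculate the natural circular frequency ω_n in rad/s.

Series springs: 1/k_eq = 4/21500, so k_eq = 21500/4 = 5375 N/m.
ω_n = √(k_eq/m) = √(5375/448) = √12.00 = 3.464 rad/s.

3.46 rad/s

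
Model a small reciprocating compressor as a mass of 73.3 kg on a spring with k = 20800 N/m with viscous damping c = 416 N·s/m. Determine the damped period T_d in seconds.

0.378 s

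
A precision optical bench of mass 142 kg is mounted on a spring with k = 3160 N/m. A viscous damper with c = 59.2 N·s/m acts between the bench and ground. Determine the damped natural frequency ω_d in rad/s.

4.71 rad/s

ω_n = √(k/m) = √(3160/142) = 4.717 rad/s.
Critical damping c_c = 2√(k·m) = 2√(3160 × 142) = 1340 N·s/m, so ζ = c/c_c = 59.2/1340 = 0.04419.
ω_d = ω_n√(1 − ζ²) = 4.717 × √(1 − 0.00195) = 4.713 rad/s.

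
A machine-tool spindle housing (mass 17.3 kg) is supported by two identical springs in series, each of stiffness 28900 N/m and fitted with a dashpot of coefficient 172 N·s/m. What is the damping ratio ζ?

0.172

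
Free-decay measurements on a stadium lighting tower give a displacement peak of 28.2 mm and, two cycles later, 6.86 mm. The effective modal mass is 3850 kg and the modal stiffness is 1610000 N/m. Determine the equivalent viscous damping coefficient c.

17600 N·s/m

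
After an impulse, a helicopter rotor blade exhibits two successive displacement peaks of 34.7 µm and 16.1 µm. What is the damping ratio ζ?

Logarithmic decrement δ = (1/n)·ln(x₀/x_n) = (1/1)·ln(34.7/16.1) = (1/1)·ln(2.155) = 0.7679.
ζ = δ/√(4π² + δ²) = 0.7679/√(39.48 + 0.590) = 0.7679/6.330 = 0.1213.

0.121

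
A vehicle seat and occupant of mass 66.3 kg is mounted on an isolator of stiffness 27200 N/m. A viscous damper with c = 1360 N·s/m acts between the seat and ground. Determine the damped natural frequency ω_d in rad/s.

ω_n = √(k/m) = √(27200/66.3) = 20.25 rad/s.
Critical damping c_c = 2√(k·m) = 2√(27200 × 66.3) = 2686 N·s/m, so ζ = c/c_c = 1360/2686 = 0.5064.
ω_d = ω_n√(1 − ζ²) = 20.25 × √(1 − 0.256) = 17.47 rad/s.

17.5 rad/s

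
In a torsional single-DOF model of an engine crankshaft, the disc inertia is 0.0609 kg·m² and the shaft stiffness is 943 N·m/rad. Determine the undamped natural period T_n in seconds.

0.0505 s

ω_n = √(k_t/J) = √(943/0.0609) = √15480 = 124.4 rad/s.
T_n = 2π/ω_n = 6.283/124.4 = 0.05049 s.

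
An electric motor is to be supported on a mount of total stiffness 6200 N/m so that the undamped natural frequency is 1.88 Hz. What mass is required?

ω_n = 2πf_n = 2π × 1.88 = 11.81 rad/s.
m = k/ω_n² = 6200/11.81² = 6200/139.5 = 44.43 kg.

44.4 kg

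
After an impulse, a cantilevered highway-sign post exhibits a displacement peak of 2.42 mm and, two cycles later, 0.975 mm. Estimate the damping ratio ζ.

Logarithmic decrement δ = (1/n)·ln(x₀/x_n) = (1/2)·ln(2.42/0.975) = (1/2)·ln(2.482) = 0.4545.
ζ = δ/√(4π² + δ²) = 0.4545/√(39.48 + 0.207) = 0.4545/6.300 = 0.07215.

0.0722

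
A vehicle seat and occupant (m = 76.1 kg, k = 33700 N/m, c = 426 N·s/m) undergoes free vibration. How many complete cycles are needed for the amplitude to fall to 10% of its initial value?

ζ = c/(2√(km)) = 426/(2√(33700 × 76.1)) = 426/3203 = 0.1330.
Logarithmic decrement δ = 2πζ/√(1 − ζ²) = 2π × 0.1330/√(1 − 0.0177) = 0.8432.
x_n/x₀ = e^(−nδ) ≤ 0.1; take ln: n ≥ ln(1/0.1)/δ = 2.303/0.8432 = 2.731.
So 3 complete cycles are required.

3 cycles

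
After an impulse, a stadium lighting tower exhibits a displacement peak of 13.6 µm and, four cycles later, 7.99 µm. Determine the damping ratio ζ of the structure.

0.0212

Logarithmic decrement δ = (1/n)·ln(x₀/x_n) = (1/4)·ln(13.6/7.99) = (1/4)·ln(1.702) = 0.1330.
ζ = δ/√(4π² + δ²) = 0.1330/√(39.48 + 0.0177) = 0.1330/6.285 = 0.02116.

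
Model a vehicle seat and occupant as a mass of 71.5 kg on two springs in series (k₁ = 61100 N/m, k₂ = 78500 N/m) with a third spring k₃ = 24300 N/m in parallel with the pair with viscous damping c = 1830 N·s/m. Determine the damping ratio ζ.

0.447

Series pair: k_s = k₁k₂/(k₁+k₂) = (61100)(78500)/(61100 + 78500) = 34360 N/m. In parallel with k₃: k_eq = 34360 + 24300 = 58660 N/m.
ω_n = √(k_eq/m) = √(58660/71.5) = 28.64 rad/s.
Critical damping c_c = 2√(k_eq·m) = 2√(58660 × 71.5) = 4096 N·s/m, so ζ = c/c_c = 1830/4096 = 0.4468.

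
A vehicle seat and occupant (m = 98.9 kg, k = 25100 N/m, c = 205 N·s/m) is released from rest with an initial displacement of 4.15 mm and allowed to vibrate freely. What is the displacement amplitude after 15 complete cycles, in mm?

0.00890 mm

ζ = c/(2√(km)) = 205/(2√(25100 × 98.9)) = 205/3151 = 0.06506.
Logarithmic decrement δ = 2πζ/√(1 − ζ²) = 2π × 0.06506/√(1 − 0.00423) = 0.4096.
After n cycles, x_n/x₀ = e^(−nδ), so x_15 = 4.15 × e^(−15 × 0.4096) = 4.15 × 0.002145 = 0.008903 mm.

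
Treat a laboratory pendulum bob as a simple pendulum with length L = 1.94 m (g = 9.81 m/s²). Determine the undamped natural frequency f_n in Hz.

For a simple pendulum ω_n = √(g/L) = √(9.81/1.94) = √5.057 = 2.249 rad/s.
f_n = ω_n/(2π) = 2.249/6.283 = 0.3579 Hz.

0.358 Hz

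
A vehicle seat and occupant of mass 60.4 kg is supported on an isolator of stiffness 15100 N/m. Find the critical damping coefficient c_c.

c_c = 2√(k·m) = 2√(15100 × 60.4) = 2 × 955.0 = 1910 N·s/m.

1910 N·s/m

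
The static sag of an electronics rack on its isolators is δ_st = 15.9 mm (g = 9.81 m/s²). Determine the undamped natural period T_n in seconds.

0.253 s

ω_n = √(g/δ_st) = √(9.81/0.0159) = √617.0 = 24.84 rad/s.
T_n = 2π/ω_n = 6.283/24.84 = 0.2530 s.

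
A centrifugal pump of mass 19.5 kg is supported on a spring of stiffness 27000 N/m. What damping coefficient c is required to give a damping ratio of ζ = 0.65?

943 N·s/m

c_c = 2√(k·m) = 2√(27000 × 19.5) = 1451 N·s/m.
c = ζ·c_c = 0.65 × 1451 = 943.3 N·s/m.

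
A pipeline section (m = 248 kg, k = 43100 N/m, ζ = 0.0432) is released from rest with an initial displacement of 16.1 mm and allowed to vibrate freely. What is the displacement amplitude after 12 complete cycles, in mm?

0.618 mm

Logarithmic decrement δ = 2πζ/√(1 − ζ²) = 2π × 0.04320/√(1 − 0.00187) = 0.2717.
After n cycles, x_n/x₀ = e^(−nδ), so x_12 = 16.1 × e^(−12 × 0.2717) = 16.1 × 0.03838 = 0.6179 mm.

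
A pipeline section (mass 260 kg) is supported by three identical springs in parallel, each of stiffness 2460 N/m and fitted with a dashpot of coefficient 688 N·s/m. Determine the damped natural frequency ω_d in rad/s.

5.16 rad/s

Parallel springs add: k_eq = 3 × 2460 = 7380 N/m.
ω_n = √(k_eq/m) = √(7380/260) = 5.328 rad/s.
Critical damping c_c = 2√(k_eq·m) = 2√(7380 × 260) = 2770 N·s/m, so ζ = c/c_c = 688/2770 = 0.2483.
ω_d = ω_n√(1 − ζ²) = 5.328 × √(1 − 0.0617) = 5.161 rad/s.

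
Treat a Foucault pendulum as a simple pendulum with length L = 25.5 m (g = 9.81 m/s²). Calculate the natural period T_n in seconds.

For a simple pendulum ω_n = √(g/L) = √(9.81/25.5) = √0.3847 = 0.6202 rad/s.
T_n = 2π/ω_n = 6.283/0.6202 = 10.13 s.

10.1 s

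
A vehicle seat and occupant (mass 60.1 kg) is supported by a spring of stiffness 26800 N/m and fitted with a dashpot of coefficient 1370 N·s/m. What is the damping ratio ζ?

ω_n = √(k/m) = √(26800/60.1) = 21.12 rad/s.
Critical damping c_c = 2√(k·m) = 2√(26800 × 60.1) = 2538 N·s/m, so ζ = c/c_c = 1370/2538 = 0.5397.

0.540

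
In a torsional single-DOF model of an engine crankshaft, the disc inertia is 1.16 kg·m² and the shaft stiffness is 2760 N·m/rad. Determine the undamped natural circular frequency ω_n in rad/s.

48.8 rad/s

ω_n = √(k_t/J) = √(2760/1.16) = √2379 = 48.78 rad/s.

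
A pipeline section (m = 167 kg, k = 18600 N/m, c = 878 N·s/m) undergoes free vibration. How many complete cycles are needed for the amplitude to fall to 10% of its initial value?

ζ = c/(2√(km)) = 878/(2√(18600 × 167)) = 878/3525 = 0.2491.
Logarithmic decrement δ = 2πζ/√(1 − ζ²) = 2π × 0.2491/√(1 − 0.0620) = 1.616.
x_n/x₀ = e^(−nδ) ≤ 0.1; take ln: n ≥ ln(1/0.1)/δ = 2.303/1.616 = 1.425.
So 2 complete cycles are required.

2 cycles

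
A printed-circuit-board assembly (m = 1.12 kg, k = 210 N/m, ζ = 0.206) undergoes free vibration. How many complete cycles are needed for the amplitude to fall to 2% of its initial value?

Logarithmic decrement δ = 2πζ/√(1 − ζ²) = 2π × 0.2060/√(1 − 0.0424) = 1.323.
x_n/x₀ = e^(−nδ) ≤ 0.02; take ln: n ≥ ln(1/0.02)/δ = 3.912/1.323 = 2.958.
So 3 complete cycles are required.

3 cycles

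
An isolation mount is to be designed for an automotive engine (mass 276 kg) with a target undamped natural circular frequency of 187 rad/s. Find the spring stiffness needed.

k = m·ω_n² = 276 × 187.0² = 276 × 34970 = 9651000 N/m.

9650000 N/m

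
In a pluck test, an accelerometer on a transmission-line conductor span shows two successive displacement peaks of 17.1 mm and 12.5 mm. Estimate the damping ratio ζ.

0.0498

Logarithmic decrement δ = (1/n)·ln(x₀/x_n) = (1/1)·ln(17.1/12.5) = (1/1)·ln(1.368) = 0.3133.
ζ = δ/√(4π² + δ²) = 0.3133/√(39.48 + 0.0982) = 0.3133/6.291 = 0.04981.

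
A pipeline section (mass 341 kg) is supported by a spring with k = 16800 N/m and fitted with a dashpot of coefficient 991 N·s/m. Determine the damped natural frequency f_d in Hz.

1.09 Hz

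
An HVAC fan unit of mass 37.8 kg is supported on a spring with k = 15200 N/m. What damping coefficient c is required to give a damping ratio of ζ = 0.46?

697 N·s/m

c_c = 2√(k·m) = 2√(15200 × 37.8) = 1516 N·s/m.
c = ζ·c_c = 0.46 × 1516 = 697.4 N·s/m.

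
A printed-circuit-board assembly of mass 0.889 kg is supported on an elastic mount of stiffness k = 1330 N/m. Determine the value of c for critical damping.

68.8 N·s/m

c_c = 2√(k·m) = 2√(1330 × 0.889) = 2 × 34.39 = 68.77 N·s/m.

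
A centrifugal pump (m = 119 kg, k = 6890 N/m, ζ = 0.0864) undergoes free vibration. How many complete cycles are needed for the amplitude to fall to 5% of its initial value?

6 cycles

Logarithmic decrement δ = 2πζ/√(1 − ζ²) = 2π × 0.08640/√(1 − 0.00746) = 0.5449.
x_n/x₀ = e^(−nδ) ≤ 0.05; take ln: n ≥ ln(1/0.05)/δ = 2.996/0.5449 = 5.498.
So 6 complete cycles are required.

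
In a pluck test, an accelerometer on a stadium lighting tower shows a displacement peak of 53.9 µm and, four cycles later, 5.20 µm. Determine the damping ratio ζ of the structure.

0.0926

Logarithmic decrement δ = (1/n)·ln(x₀/x_n) = (1/4)·ln(53.9/5.20) = (1/4)·ln(10.37) = 0.5846.
ζ = δ/√(4π² + δ²) = 0.5846/√(39.48 + 0.342) = 0.5846/6.310 = 0.09264.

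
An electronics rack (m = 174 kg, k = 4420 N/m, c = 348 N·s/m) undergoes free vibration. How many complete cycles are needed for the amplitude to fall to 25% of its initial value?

2 cycles

ζ = c/(2√(km)) = 348/(2√(4420 × 174)) = 348/1754 = 0.1984.
Logarithmic decrement δ = 2πζ/√(1 − ζ²) = 2π × 0.1984/√(1 − 0.0394) = 1.272.
x_n/x₀ = e^(−nδ) ≤ 0.25; take ln: n ≥ ln(1/0.25)/δ = 1.386/1.272 = 1.090.
So 2 complete cycles are required.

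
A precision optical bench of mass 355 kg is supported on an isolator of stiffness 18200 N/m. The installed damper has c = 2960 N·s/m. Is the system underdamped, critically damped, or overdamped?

underdamped

c_c = 2√(k·m) = 5084 N·s/m; ζ = c/c_c = 2960/5084 = 0.582.
Since ζ < 1 the system is underdamped.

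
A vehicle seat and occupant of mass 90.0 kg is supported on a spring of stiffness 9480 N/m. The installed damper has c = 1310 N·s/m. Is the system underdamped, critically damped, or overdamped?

c_c = 2√(k·m) = 1847 N·s/m; ζ = c/c_c = 1310/1847 = 0.709.
Since ζ < 1 the system is underdamped.

underdamped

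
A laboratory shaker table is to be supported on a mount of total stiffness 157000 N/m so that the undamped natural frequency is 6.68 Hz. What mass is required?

ω_n = 2πf_n = 2π × 6.68 = 41.97 rad/s.
m = k/ω_n² = 157000/41.97² = 157000/1762 = 89.12 kg.

89.1 kg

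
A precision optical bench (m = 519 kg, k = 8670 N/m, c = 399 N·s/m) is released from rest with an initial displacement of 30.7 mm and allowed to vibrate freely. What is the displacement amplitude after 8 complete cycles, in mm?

ζ = c/(2√(km)) = 399/(2√(8670 × 519)) = 399/4243 = 0.09405.
Logarithmic decrement δ = 2πζ/√(1 − ζ²) = 2π × 0.09405/√(1 − 0.00885) = 0.5936.
After n cycles, x_n/x₀ = e^(−nδ), so x_8 = 30.7 × e^(−8 × 0.5936) = 30.7 × 0.008665 = 0.2660 mm.

0.266 mm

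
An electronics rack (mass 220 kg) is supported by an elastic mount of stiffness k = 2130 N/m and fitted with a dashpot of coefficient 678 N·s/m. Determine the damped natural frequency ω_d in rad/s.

ω_n = √(k/m) = √(2130/220) = 3.112 rad/s.
Critical damping c_c = 2√(k·m) = 2√(2130 × 220) = 1369 N·s/m, so ζ = c/c_c = 678/1369 = 0.4952.
ω_d = ω_n√(1 − ζ²) = 3.112 × √(1 − 0.245) = 2.703 rad/s.

2.70 rad/s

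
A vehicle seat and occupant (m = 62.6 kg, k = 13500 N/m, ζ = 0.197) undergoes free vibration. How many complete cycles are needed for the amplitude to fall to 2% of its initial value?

Logarithmic decrement δ = 2πζ/√(1 − ζ²) = 2π × 0.1970/√(1 − 0.0388) = 1.263.
x_n/x₀ = e^(−nδ) ≤ 0.02; take ln: n ≥ ln(1/0.02)/δ = 3.912/1.263 = 3.099.
So 4 complete cycles are required.

4 cycles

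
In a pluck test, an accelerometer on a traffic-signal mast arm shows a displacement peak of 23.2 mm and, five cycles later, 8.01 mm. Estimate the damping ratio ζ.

Logarithmic decrement δ = (1/n)·ln(x₀/x_n) = (1/5)·ln(23.2/8.01) = (1/5)·ln(2.896) = 0.2127.
ζ = δ/√(4π² + δ²) = 0.2127/√(39.48 + 0.0452) = 0.2127/6.287 = 0.03383.

0.0338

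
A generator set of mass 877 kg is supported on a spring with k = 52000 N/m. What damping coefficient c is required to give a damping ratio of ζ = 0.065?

c_c = 2√(k·m) = 2√(52000 × 877) = 13510 N·s/m.
c = ζ·c_c = 0.065 × 13510 = 877.9 N·s/m.

878 N·s/m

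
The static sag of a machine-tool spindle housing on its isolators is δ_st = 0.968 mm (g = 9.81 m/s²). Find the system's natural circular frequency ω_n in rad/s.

ω_n = √(g/δ_st) = √(9.81/0.000968) = √10130 = 100.7 rad/s.

101 rad/s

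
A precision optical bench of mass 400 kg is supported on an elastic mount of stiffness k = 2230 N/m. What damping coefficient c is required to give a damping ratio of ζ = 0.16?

302 N·s/m

c_c = 2√(k·m) = 2√(2230 × 400) = 1889 N·s/m.
c = ζ·c_c = 0.16 × 1889 = 302.2 N·s/m.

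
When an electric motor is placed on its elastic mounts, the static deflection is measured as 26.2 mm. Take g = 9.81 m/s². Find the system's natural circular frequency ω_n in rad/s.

19.4 rad/s

ω_n = √(g/δ_st) = √(9.81/0.0262) = √374.4 = 19.35 rad/s.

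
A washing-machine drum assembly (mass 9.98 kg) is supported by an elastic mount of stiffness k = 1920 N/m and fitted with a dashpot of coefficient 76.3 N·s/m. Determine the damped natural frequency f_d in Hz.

ω_n = √(k/m) = √(1920/9.98) = 13.87 rad/s.
Critical damping c_c = 2√(k·m) = 2√(1920 × 9.98) = 276.9 N·s/m, so ζ = c/c_c = 76.3/276.9 = 0.2756.
ω_d = ω_n√(1 − ζ²) = 13.87 × √(1 − 0.0760) = 13.33 rad/s.
f_d = ω_d/(2π) = 2.122 Hz.

2.12 Hz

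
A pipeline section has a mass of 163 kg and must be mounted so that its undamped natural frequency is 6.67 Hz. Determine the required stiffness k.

ω_n = 2πf_n = 2π × 6.67 = 41.91 rad/s.
k = m·ω_n² = 163 × 41.91² = 163 × 1756 = 286300 N/m.

286000 N/m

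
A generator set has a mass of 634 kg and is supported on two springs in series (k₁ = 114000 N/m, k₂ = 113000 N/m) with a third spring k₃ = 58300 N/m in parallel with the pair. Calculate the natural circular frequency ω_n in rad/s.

13.5 rad/s

Series pair: k_s = k₁k₂/(k₁+k₂) = (114000)(113000)/(114000 + 113000) = 56750 N/m. In parallel with k₃: k_eq = 56750 + 58300 = 115000 N/m.
ω_n = √(k_eq/m) = √(115000/634) = √181.5 = 13.47 rad/s.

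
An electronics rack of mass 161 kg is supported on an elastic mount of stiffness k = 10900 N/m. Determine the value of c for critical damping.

c_c = 2√(k·m) = 2√(10900 × 161) = 2 × 1325 = 2649 N·s/m.

2650 N·s/m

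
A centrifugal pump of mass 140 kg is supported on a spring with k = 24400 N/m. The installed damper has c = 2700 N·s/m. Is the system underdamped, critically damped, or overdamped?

underdamped

c_c = 2√(k·m) = 3696 N·s/m; ζ = c/c_c = 2700/3696 = 0.730.
Since ζ < 1 the system is underdamped.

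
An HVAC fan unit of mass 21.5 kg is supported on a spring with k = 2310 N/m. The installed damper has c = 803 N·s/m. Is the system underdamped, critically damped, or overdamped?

overdamped

c_c = 2√(k·m) = 445.7 N·s/m; ζ = c/c_c = 803/445.7 = 1.80.
Since ζ > 1 the system is overdamped.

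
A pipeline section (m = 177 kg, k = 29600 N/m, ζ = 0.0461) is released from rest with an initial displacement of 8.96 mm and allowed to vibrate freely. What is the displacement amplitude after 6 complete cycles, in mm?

Logarithmic decrement δ = 2πζ/√(1 − ζ²) = 2π × 0.04610/√(1 − 0.00213) = 0.2900.
After n cycles, x_n/x₀ = e^(−nδ), so x_6 = 8.96 × e^(−6 × 0.2900) = 8.96 × 0.1756 = 1.573 mm.

1.57 mm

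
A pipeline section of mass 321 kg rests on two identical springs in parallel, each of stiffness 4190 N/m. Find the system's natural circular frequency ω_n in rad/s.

Parallel springs add: k_eq = 2 × 4190 = 8380 N/m.
ω_n = √(k_eq/m) = √(8380/321) = √26.11 = 5.109 rad/s.

5.11 rad/s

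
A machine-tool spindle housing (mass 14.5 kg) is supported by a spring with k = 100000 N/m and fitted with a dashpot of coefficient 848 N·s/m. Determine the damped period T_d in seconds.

0.0808 s

ω_n = √(k/m) = √(100000/14.5) = 83.05 rad/s.
Critical damping c_c = 2√(k·m) = 2√(100000 × 14.5) = 2408 N·s/m, so ζ = c/c_c = 848/2408 = 0.3521.
ω_d = ω_n√(1 − ζ²) = 83.05 × √(1 − 0.124) = 77.73 rad/s.
T_d = 2π/ω_d = 0.08084 s.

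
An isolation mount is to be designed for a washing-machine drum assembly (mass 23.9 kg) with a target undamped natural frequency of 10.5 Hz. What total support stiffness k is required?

104000 N/m

ω_n = 2πf_n = 2π × 10.5 = 65.97 rad/s.
k = m·ω_n² = 23.9 × 65.97² = 23.9 × 4352 = 104000 N/m.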